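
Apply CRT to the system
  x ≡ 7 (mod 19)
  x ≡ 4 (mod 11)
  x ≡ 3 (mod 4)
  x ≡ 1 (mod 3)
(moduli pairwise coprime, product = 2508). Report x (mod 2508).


Product of moduli M = 19 · 11 · 4 · 3 = 2508.
Merge one congruence at a time:
  Start: x ≡ 7 (mod 19).
  Combine with x ≡ 4 (mod 11); new modulus lcm = 209.
    Write x = 7 + 19·t and substitute into x ≡ 4 (mod 11): 19·t ≡ 4 − 7 = -3 (mod 11).
    Reduce coefficients mod 11: 8·t ≡ 8 (mod 11).
    The inverse of 8 mod 11 is 7 (since 8·7 = 56 = 5·11 + 1), so t ≡ 7·8 = 56 ≡ 1 (mod 11).
    Then x = 7 + 19·1 = 26, valid modulo lcm(19, 11) = 209: x ≡ 26 (mod 209).
  Combine with x ≡ 3 (mod 4); new modulus lcm = 836.
    Write x = 26 + 209·t and substitute into x ≡ 3 (mod 4): 209·t ≡ 3 − 26 = -23 (mod 4).
    Reduce coefficients mod 4: 1·t ≡ 1 (mod 4).
    So t ≡ 1 (mod 4).
    Then x = 26 + 209·1 = 235, valid modulo lcm(209, 4) = 836: x ≡ 235 (mod 836).
  Combine with x ≡ 1 (mod 3); new modulus lcm = 2508.
    Write x = 235 + 836·t and substitute into x ≡ 1 (mod 3): 836·t ≡ 1 − 235 = -234 (mod 3).
    Reduce coefficients mod 3: 2·t ≡ 0 (mod 3).
    The inverse of 2 mod 3 is 2 (since 2·2 = 4 = 1·3 + 1), so t ≡ 2·0 = 0 ≡ 0 (mod 3).
    Then x = 235 + 836·0 = 235, valid modulo lcm(836, 3) = 2508: x ≡ 235 (mod 2508).
Verify against each original: 235 mod 19 = 7, 235 mod 11 = 4, 235 mod 4 = 3, 235 mod 3 = 1.

x ≡ 235 (mod 2508).


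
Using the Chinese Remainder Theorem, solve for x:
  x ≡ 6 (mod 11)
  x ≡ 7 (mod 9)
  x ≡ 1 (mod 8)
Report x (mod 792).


Moduli 11, 9, 8 are pairwise coprime; by CRT there is a unique solution modulo M = 11 · 9 · 8 = 792.
Solve pairwise, accumulating the modulus:
  Start with x ≡ 6 (mod 11).
  Combine with x ≡ 7 (mod 9): since gcd(11, 9) = 1, we get a unique residue mod 99.
    Write x = 6 + 11·t and substitute into x ≡ 7 (mod 9): 11·t ≡ 7 − 6 = 1 (mod 9).
    Reduce coefficients mod 9: 2·t ≡ 1 (mod 9).
    The inverse of 2 mod 9 is 5 (since 2·5 = 10 = 1·9 + 1), so t ≡ 5·1 = 5 ≡ 5 (mod 9).
    Then x = 6 + 11·5 = 61, valid modulo lcm(11, 9) = 99: x ≡ 61 (mod 99).
  Combine with x ≡ 1 (mod 8): since gcd(99, 8) = 1, we get a unique residue mod 792.
    Write x = 61 + 99·t and substitute into x ≡ 1 (mod 8): 99·t ≡ 1 − 61 = -60 (mod 8).
    Reduce coefficients mod 8: 3·t ≡ 4 (mod 8).
    The inverse of 3 mod 8 is 3 (since 3·3 = 9 = 1·8 + 1), so t ≡ 3·4 = 12 ≡ 4 (mod 8).
    Then x = 61 + 99·4 = 457, valid modulo lcm(99, 8) = 792: x ≡ 457 (mod 792).
Verify: 457 mod 11 = 6 ✓, 457 mod 9 = 7 ✓, 457 mod 8 = 1 ✓.

x ≡ 457 (mod 792).


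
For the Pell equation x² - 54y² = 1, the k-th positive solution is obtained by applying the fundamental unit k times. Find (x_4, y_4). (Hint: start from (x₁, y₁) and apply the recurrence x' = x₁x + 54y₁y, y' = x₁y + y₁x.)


Step 1: Find the fundamental solution (x₁, y₁) of x² - 54y² = 1.
  Expand √54 as a continued fraction. a₀ = ⌊√54⌋ = 7; iterate m_{k+1} = d_k·a_k − m_k, d_{k+1} = (54 − m_{k+1}²)/d_k, a_{k+1} = ⌊(a₀ + m_{k+1})/d_{k+1}⌋ (starting m₀ = 0, d₀ = 1), with convergents p_k = a_k·p_{k-1} + p_{k-2}, q_k = a_k·q_{k-1} + q_{k-2} (p₋₁ = 1, q₋₁ = 0):
  k = 0: a₀ = 7; p₀/q₀ = 7/1; p₀² − 54·q₀² = 49 − 54 = -5.
  k = 1: m = 7, d = 5, a = ⌊(7 + 7)/5⌋ = 2; p/q = (2·7 + 1)/(2·1 + 0) = 15/2; p² − 54·q² = 225 − 216 = 9.
  k = 2: m = 3, d = 9, a = ⌊(7 + 3)/9⌋ = 1; p/q = (1·15 + 7)/(1·2 + 1) = 22/3; p² − 54·q² = 484 − 486 = -2.
  k = 3: m = 6, d = 2, a = ⌊(7 + 6)/2⌋ = 6; p/q = (6·22 + 15)/(6·3 + 2) = 147/20; p² − 54·q² = 21609 − 21600 = 9.
  k = 4: m = 6, d = 9, a = ⌊(7 + 6)/9⌋ = 1; p/q = (1·147 + 22)/(1·20 + 3) = 169/23; p² − 54·q² = 28561 − 28566 = -5.
  k = 5: m = 3, d = 5, a = ⌊(7 + 3)/5⌋ = 2; p/q = (2·169 + 147)/(2·23 + 20) = 485/66; p² − 54·q² = 235225 − 235224 = 1.
  The first convergent with p² − 54·q² = 1 gives the fundamental solution (x₁, y₁) = (485, 66).
Step 2: Apply the recurrence (x_{n+1}, y_{n+1}) = (x₁x_n + 54y₁y_n, x₁y_n + y₁x_n) repeatedly.
  From (x_1, y_1) = (485, 66): x_2 = 485·485 + 54·66·66 = 470449; y_2 = 485·66 + 66·485 = 64020.
  From (x_2, y_2) = (470449, 64020): x_3 = 485·470449 + 54·66·64020 = 456335045; y_3 = 485·64020 + 66·470449 = 62099334.
  From (x_3, y_3) = (456335045, 62099334): x_4 = 485·456335045 + 54·66·62099334 = 442644523201; y_4 = 485·62099334 + 66·456335045 = 60236289960.
Step 3: Verify x_4² - 54·y_4² = 195934173919840627286401 - 195934173919840627286400 = 1 (should be 1). ✓

(x_1, y_1) = (485, 66); (x_4, y_4) = (442644523201, 60236289960).


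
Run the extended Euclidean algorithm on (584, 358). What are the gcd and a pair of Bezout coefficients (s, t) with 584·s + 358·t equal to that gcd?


Euclidean algorithm on (584, 358) — divide until remainder is 0:
  584 = 1 · 358 + 226
  358 = 1 · 226 + 132
  226 = 1 · 132 + 94
  132 = 1 · 94 + 38
  94 = 2 · 38 + 18
  38 = 2 · 18 + 2
  18 = 9 · 2 + 0
gcd(584, 358) = 2.
Track Bezout coefficients alongside the remainders: start with r₀ = 584 = a·1 + b·0 (s = 1, t = 0) and r₁ = 358 = a·0 + b·1 (s = 0, t = 1); each new remainder r_{k+1} = r_{k-1} − q_k·r_k inherits s_{k+1} = s_{k-1} − q_k·s_k, t_{k+1} = t_{k-1} − q_k·t_k, so r_k = a·s_k + b·t_k at every step:
  q = 1: r = 226, s = 1 − 1·0 = 1, t = 0 − 1·1 = -1  (check: 584·1 + 358·(-1) = 226)
  q = 1: r = 132, s = 0 − 1·1 = -1, t = 1 − 1·(-1) = 2  (check: 584·(-1) + 358·2 = 132)
  q = 1: r = 94, s = 1 − 1·(-1) = 2, t = -1 − 1·2 = -3  (check: 584·2 + 358·(-3) = 94)
  q = 1: r = 38, s = -1 − 1·2 = -3, t = 2 − 1·(-3) = 5  (check: 584·(-3) + 358·5 = 38)
  q = 2: r = 18, s = 2 − 2·(-3) = 8, t = -3 − 2·5 = -13  (check: 584·8 + 358·(-13) = 18)
  q = 2: r = 2, s = -3 − 2·8 = -19, t = 5 − 2·(-13) = 31  (check: 584·(-19) + 358·31 = 2)
The row with r = 2 (the gcd) gives the Bezout coefficients s = -19, t = 31.
Result: 584 · (-19) + 358 · (31) = 2.

gcd(584, 358) = 2; s = -19, t = 31 (check: 584·(-19) + 358·31 = 2).


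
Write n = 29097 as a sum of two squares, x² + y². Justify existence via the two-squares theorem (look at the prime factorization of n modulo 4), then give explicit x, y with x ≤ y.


Step 1: Factor n = 29097 = 3^2 · 53 · 61.
Step 2: Check the mod-4 condition on each prime factor: 3 ≡ 3 (mod 4), exponent 2 (must be even); 53 ≡ 1 (mod 4), exponent 1; 61 ≡ 1 (mod 4), exponent 1.
All primes ≡ 3 (mod 4) appear to even exponent (or don't appear), so by the two-squares theorem n IS expressible as a sum of two squares.
Step 3: Build a representation. Group n = k² · m with k = 3 and m = 53 · 61 = 3233 (a product of primes ≡ 1 (mod 4)); a representation of m scales to one of n via (k·x)² + (k·y)² = k²(x² + y²). Each prime p ≡ 1 (mod 4) is itself a sum of two squares; find a² by testing p − a² for a perfect square:
  53: 53 − 1² = 52, 53 − 2² = 49 = 7² ⇒ 53 = 2² + 7².
  61: 61 − 1² = 60, 61 − 2² = 57, 61 − 3² = 52, 61 − 4² = 45, 61 − 5² = 36 = 6² ⇒ 61 = 5² + 6².
  Combine using the Brahmagupta–Fibonacci identity (a² + b²)(c² + d²) = (ac − bd)² + (ad + bc)² = (ac + bd)² + (ad − bc)²:
  53 · 61 = 3233: from (2² + 7²)(5² + 6²), take (2·5 − 7·6, 2·6 + 7·5) = (10 − 42, 12 + 35) = (-32, 47); dropping signs (only squares matter) gives (32, 47); check 32² + 47² = 1024 + 2209 = 3233 ✓.
  Scale by k = 3: (3·32, 3·47) = (96, 141).
Step 4: Order so x ≤ y and verify: 96² + 141² = 9216 + 19881 = 29097 = n. ✓

n = 29097 = 96² + 141² (one valid representation with x ≤ y).


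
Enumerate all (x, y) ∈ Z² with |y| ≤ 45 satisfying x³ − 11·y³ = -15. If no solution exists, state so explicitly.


The equation is x³ - 11y³ = -15. For fixed y, x³ = 11·y³ − 15, so a solution requires the RHS to be a perfect cube.
Strategy: iterate y from -45 to 45, compute RHS = 11·y³ − 15, and check whether it is a (positive or negative) perfect cube.
Check small values of y:
  y = 0: RHS = -15 is not a perfect cube.
  y = 1: RHS = -4 is not a perfect cube.
  y = -1: RHS = -26 is not a perfect cube.
  y = 2: RHS = 73 is not a perfect cube.
  y = -2: RHS = -103 is not a perfect cube.
  y = 3: RHS = 282 is not a perfect cube.
  y = -3: RHS = -312 is not a perfect cube.
Continuing the search up to |y| = 45 finds no solutions either.
No (x, y) in the scanned range satisfies the equation.

No integer solutions with |y| ≤ 45.


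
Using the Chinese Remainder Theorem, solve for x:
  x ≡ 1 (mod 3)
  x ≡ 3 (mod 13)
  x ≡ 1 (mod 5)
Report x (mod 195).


Moduli 3, 13, 5 are pairwise coprime; by CRT there is a unique solution modulo M = 3 · 13 · 5 = 195.
Solve pairwise, accumulating the modulus:
  Start with x ≡ 1 (mod 3).
  Combine with x ≡ 3 (mod 13): since gcd(3, 13) = 1, we get a unique residue mod 39.
    Write x = 1 + 3·t and substitute into x ≡ 3 (mod 13): 3·t ≡ 3 − 1 = 2 (mod 13).
    The inverse of 3 mod 13 is 9 (since 3·9 = 27 = 2·13 + 1), so t ≡ 9·2 = 18 ≡ 5 (mod 13).
    Then x = 1 + 3·5 = 16, valid modulo lcm(3, 13) = 39: x ≡ 16 (mod 39).
  Combine with x ≡ 1 (mod 5): since gcd(39, 5) = 1, we get a unique residue mod 195.
    Write x = 16 + 39·t and substitute into x ≡ 1 (mod 5): 39·t ≡ 1 − 16 = -15 (mod 5).
    Reduce coefficients mod 5: 4·t ≡ 0 (mod 5).
    The inverse of 4 mod 5 is 4 (since 4·4 = 16 = 3·5 + 1), so t ≡ 4·0 = 0 ≡ 0 (mod 5).
    Then x = 16 + 39·0 = 16, valid modulo lcm(39, 5) = 195: x ≡ 16 (mod 195).
Verify: 16 mod 3 = 1 ✓, 16 mod 13 = 3 ✓, 16 mod 5 = 1 ✓.

x ≡ 16 (mod 195).


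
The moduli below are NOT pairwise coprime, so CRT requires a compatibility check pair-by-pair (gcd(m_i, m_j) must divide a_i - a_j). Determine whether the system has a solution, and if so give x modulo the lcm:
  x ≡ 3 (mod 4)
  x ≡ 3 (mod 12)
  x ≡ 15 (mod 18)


Moduli 4, 12, 18 are not pairwise coprime, so CRT works modulo lcm(m_i) when all pairwise compatibility conditions hold.
Pairwise compatibility: gcd(m_i, m_j) must divide a_i - a_j for every pair.
Merge one congruence at a time:
  Start: x ≡ 3 (mod 4).
  Combine with x ≡ 3 (mod 12): gcd(4, 12) = 4; 3 - 3 = 0, which IS divisible by 4, so compatible.
    Write x = 3 + 4·t and substitute into x ≡ 3 (mod 12): 4·t ≡ 3 − 3 = 0 (mod 12).
    Divide the congruence (and modulus) by g = 4: 1·t ≡ 0 (mod 3).
    So t ≡ 0 (mod 3).
    Then x = 3 + 4·0 = 3, valid modulo lcm(4, 12) = 12: x ≡ 3 (mod 12).
  Combine with x ≡ 15 (mod 18): gcd(12, 18) = 6; 15 - 3 = 12, which IS divisible by 6, so compatible.
    Write x = 3 + 12·t and substitute into x ≡ 15 (mod 18): 12·t ≡ 15 − 3 = 12 (mod 18).
    Divide the congruence (and modulus) by g = 6: 2·t ≡ 2 (mod 3).
    The inverse of 2 mod 3 is 2 (since 2·2 = 4 = 1·3 + 1), so t ≡ 2·2 = 4 ≡ 1 (mod 3).
    Then x = 3 + 12·1 = 15, valid modulo lcm(12, 18) = 36: x ≡ 15 (mod 36).
Verify: 15 mod 4 = 3, 15 mod 12 = 3, 15 mod 18 = 15.

x ≡ 15 (mod 36).


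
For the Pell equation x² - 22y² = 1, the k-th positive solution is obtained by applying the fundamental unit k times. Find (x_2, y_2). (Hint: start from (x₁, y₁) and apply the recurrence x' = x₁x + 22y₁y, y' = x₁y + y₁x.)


Step 1: Find the fundamental solution (x₁, y₁) of x² - 22y² = 1.
  Expand √22 as a continued fraction. a₀ = ⌊√22⌋ = 4; iterate m_{k+1} = d_k·a_k − m_k, d_{k+1} = (22 − m_{k+1}²)/d_k, a_{k+1} = ⌊(a₀ + m_{k+1})/d_{k+1}⌋ (starting m₀ = 0, d₀ = 1), with convergents p_k = a_k·p_{k-1} + p_{k-2}, q_k = a_k·q_{k-1} + q_{k-2} (p₋₁ = 1, q₋₁ = 0):
  k = 0: a₀ = 4; p₀/q₀ = 4/1; p₀² − 22·q₀² = 16 − 22 = -6.
  k = 1: m = 4, d = 6, a = ⌊(4 + 4)/6⌋ = 1; p/q = (1·4 + 1)/(1·1 + 0) = 5/1; p² − 22·q² = 25 − 22 = 3.
  k = 2: m = 2, d = 3, a = ⌊(4 + 2)/3⌋ = 2; p/q = (2·5 + 4)/(2·1 + 1) = 14/3; p² − 22·q² = 196 − 198 = -2.
  k = 3: m = 4, d = 2, a = ⌊(4 + 4)/2⌋ = 4; p/q = (4·14 + 5)/(4·3 + 1) = 61/13; p² − 22·q² = 3721 − 3718 = 3.
  k = 4: m = 4, d = 3, a = ⌊(4 + 4)/3⌋ = 2; p/q = (2·61 + 14)/(2·13 + 3) = 136/29; p² − 22·q² = 18496 − 18502 = -6.
  k = 5: m = 2, d = 6, a = ⌊(4 + 2)/6⌋ = 1; p/q = (1·136 + 61)/(1·29 + 13) = 197/42; p² − 22·q² = 38809 − 38808 = 1.
  The first convergent with p² − 22·q² = 1 gives the fundamental solution (x₁, y₁) = (197, 42).
Step 2: Apply the recurrence (x_{n+1}, y_{n+1}) = (x₁x_n + 22y₁y_n, x₁y_n + y₁x_n) repeatedly.
  From (x_1, y_1) = (197, 42): x_2 = 197·197 + 22·42·42 = 77617; y_2 = 197·42 + 42·197 = 16548.
Step 3: Verify x_2² - 22·y_2² = 6024398689 - 6024398688 = 1 (should be 1). ✓

(x_1, y_1) = (197, 42); (x_2, y_2) = (77617, 16548).


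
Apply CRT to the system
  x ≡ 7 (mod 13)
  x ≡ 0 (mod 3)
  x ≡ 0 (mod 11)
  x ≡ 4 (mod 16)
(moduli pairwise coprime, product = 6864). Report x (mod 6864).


Product of moduli M = 13 · 3 · 11 · 16 = 6864.
Merge one congruence at a time:
  Start: x ≡ 7 (mod 13).
  Combine with x ≡ 0 (mod 3); new modulus lcm = 39.
    Write x = 7 + 13·t and substitute into x ≡ 0 (mod 3): 13·t ≡ 0 − 7 = -7 (mod 3).
    Reduce coefficients mod 3: 1·t ≡ 2 (mod 3).
    So t ≡ 2 (mod 3).
    Then x = 7 + 13·2 = 33, valid modulo lcm(13, 3) = 39: x ≡ 33 (mod 39).
  Combine with x ≡ 0 (mod 11); new modulus lcm = 429.
    Write x = 33 + 39·t and substitute into x ≡ 0 (mod 11): 39·t ≡ 0 − 33 = -33 (mod 11).
    Reduce coefficients mod 11: 6·t ≡ 0 (mod 11).
    The inverse of 6 mod 11 is 2 (since 6·2 = 12 = 1·11 + 1), so t ≡ 2·0 = 0 ≡ 0 (mod 11).
    Then x = 33 + 39·0 = 33, valid modulo lcm(39, 11) = 429: x ≡ 33 (mod 429).
  Combine with x ≡ 4 (mod 16); new modulus lcm = 6864.
    Write x = 33 + 429·t and substitute into x ≡ 4 (mod 16): 429·t ≡ 4 − 33 = -29 (mod 16).
    Reduce coefficients mod 16: 13·t ≡ 3 (mod 16).
    The inverse of 13 mod 16 is 5 (since 13·5 = 65 = 4·16 + 1), so t ≡ 5·3 = 15 ≡ 15 (mod 16).
    Then x = 33 + 429·15 = 6468, valid modulo lcm(429, 16) = 6864: x ≡ 6468 (mod 6864).
Verify against each original: 6468 mod 13 = 7, 6468 mod 3 = 0, 6468 mod 11 = 0, 6468 mod 16 = 4.

x ≡ 6468 (mod 6864).


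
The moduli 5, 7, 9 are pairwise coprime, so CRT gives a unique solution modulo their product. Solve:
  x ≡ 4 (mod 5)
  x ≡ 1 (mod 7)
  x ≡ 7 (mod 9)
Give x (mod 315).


Moduli 5, 7, 9 are pairwise coprime; by CRT there is a unique solution modulo M = 5 · 7 · 9 = 315.
Solve pairwise, accumulating the modulus:
  Start with x ≡ 4 (mod 5).
  Combine with x ≡ 1 (mod 7): since gcd(5, 7) = 1, we get a unique residue mod 35.
    Write x = 4 + 5·t and substitute into x ≡ 1 (mod 7): 5·t ≡ 1 − 4 = -3 (mod 7).
    Reduce coefficients mod 7: 5·t ≡ 4 (mod 7).
    The inverse of 5 mod 7 is 3 (since 5·3 = 15 = 2·7 + 1), so t ≡ 3·4 = 12 ≡ 5 (mod 7).
    Then x = 4 + 5·5 = 29, valid modulo lcm(5, 7) = 35: x ≡ 29 (mod 35).
  Combine with x ≡ 7 (mod 9): since gcd(35, 9) = 1, we get a unique residue mod 315.
    Write x = 29 + 35·t and substitute into x ≡ 7 (mod 9): 35·t ≡ 7 − 29 = -22 (mod 9).
    Reduce coefficients mod 9: 8·t ≡ 5 (mod 9).
    The inverse of 8 mod 9 is 8 (since 8·8 = 64 = 7·9 + 1), so t ≡ 8·5 = 40 ≡ 4 (mod 9).
    Then x = 29 + 35·4 = 169, valid modulo lcm(35, 9) = 315: x ≡ 169 (mod 315).
Verify: 169 mod 5 = 4 ✓, 169 mod 7 = 1 ✓, 169 mod 9 = 7 ✓.

x ≡ 169 (mod 315).


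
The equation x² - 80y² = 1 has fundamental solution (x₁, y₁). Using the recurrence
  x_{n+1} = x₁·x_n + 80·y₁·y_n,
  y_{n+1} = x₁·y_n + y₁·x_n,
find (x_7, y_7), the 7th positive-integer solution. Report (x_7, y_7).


Step 1: Find the fundamental solution (x₁, y₁) of x² - 80y² = 1.
  Expand √80 as a continued fraction. a₀ = ⌊√80⌋ = 8; iterate m_{k+1} = d_k·a_k − m_k, d_{k+1} = (80 − m_{k+1}²)/d_k, a_{k+1} = ⌊(a₀ + m_{k+1})/d_{k+1}⌋ (starting m₀ = 0, d₀ = 1), with convergents p_k = a_k·p_{k-1} + p_{k-2}, q_k = a_k·q_{k-1} + q_{k-2} (p₋₁ = 1, q₋₁ = 0):
  k = 0: a₀ = 8; p₀/q₀ = 8/1; p₀² − 80·q₀² = 64 − 80 = -16.
  k = 1: m = 8, d = 16, a = ⌊(8 + 8)/16⌋ = 1; p/q = (1·8 + 1)/(1·1 + 0) = 9/1; p² − 80·q² = 81 − 80 = 1.
  The first convergent with p² − 80·q² = 1 gives the fundamental solution (x₁, y₁) = (9, 1).
Step 2: Apply the recurrence (x_{n+1}, y_{n+1}) = (x₁x_n + 80y₁y_n, x₁y_n + y₁x_n) repeatedly.
  From (x_1, y_1) = (9, 1): x_2 = 9·9 + 80·1·1 = 161; y_2 = 9·1 + 1·9 = 18.
  From (x_2, y_2) = (161, 18): x_3 = 9·161 + 80·1·18 = 2889; y_3 = 9·18 + 1·161 = 323.
  From (x_3, y_3) = (2889, 323): x_4 = 9·2889 + 80·1·323 = 51841; y_4 = 9·323 + 1·2889 = 5796.
  From (x_4, y_4) = (51841, 5796): x_5 = 9·51841 + 80·1·5796 = 930249; y_5 = 9·5796 + 1·51841 = 104005.
  From (x_5, y_5) = (930249, 104005): x_6 = 9·930249 + 80·1·104005 = 16692641; y_6 = 9·104005 + 1·930249 = 1866294.
  From (x_6, y_6) = (16692641, 1866294): x_7 = 9·16692641 + 80·1·1866294 = 299537289; y_7 = 9·1866294 + 1·16692641 = 33489287.
Step 3: Verify x_7² - 80·y_7² = 89722587501469521 - 89722587501469520 = 1 (should be 1). ✓

(x_1, y_1) = (9, 1); (x_7, y_7) = (299537289, 33489287).


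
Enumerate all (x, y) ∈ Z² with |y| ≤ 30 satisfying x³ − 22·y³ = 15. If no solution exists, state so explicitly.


The equation is x³ - 22y³ = 15. For fixed y, x³ = 22·y³ + 15, so a solution requires the RHS to be a perfect cube.
Strategy: iterate y from -30 to 30, compute RHS = 22·y³ + 15, and check whether it is a (positive or negative) perfect cube.
Check small values of y:
  y = 0: RHS = 15 is not a perfect cube.
  y = 1: RHS = 37 is not a perfect cube.
  y = -1: RHS = -7 is not a perfect cube.
  y = 2: RHS = 191 is not a perfect cube.
  y = -2: RHS = -161 is not a perfect cube.
  y = 3: RHS = 609 is not a perfect cube.
  y = -3: RHS = -579 is not a perfect cube.
Continuing the search up to |y| = 30 finds no solutions either.
No (x, y) in the scanned range satisfies the equation.

No integer solutions with |y| ≤ 30.


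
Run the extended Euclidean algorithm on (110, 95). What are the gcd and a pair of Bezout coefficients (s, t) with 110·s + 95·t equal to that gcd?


Euclidean algorithm on (110, 95) — divide until remainder is 0:
  110 = 1 · 95 + 15
  95 = 6 · 15 + 5
  15 = 3 · 5 + 0
gcd(110, 95) = 5.
Track Bezout coefficients alongside the remainders: start with r₀ = 110 = a·1 + b·0 (s = 1, t = 0) and r₁ = 95 = a·0 + b·1 (s = 0, t = 1); each new remainder r_{k+1} = r_{k-1} − q_k·r_k inherits s_{k+1} = s_{k-1} − q_k·s_k, t_{k+1} = t_{k-1} − q_k·t_k, so r_k = a·s_k + b·t_k at every step:
  q = 1: r = 15, s = 1 − 1·0 = 1, t = 0 − 1·1 = -1  (check: 110·1 + 95·(-1) = 15)
  q = 6: r = 5, s = 0 − 6·1 = -6, t = 1 − 6·(-1) = 7  (check: 110·(-6) + 95·7 = 5)
The row with r = 5 (the gcd) gives the Bezout coefficients s = -6, t = 7.
Result: 110 · (-6) + 95 · (7) = 5.

gcd(110, 95) = 5; s = -6, t = 7 (check: 110·(-6) + 95·7 = 5).


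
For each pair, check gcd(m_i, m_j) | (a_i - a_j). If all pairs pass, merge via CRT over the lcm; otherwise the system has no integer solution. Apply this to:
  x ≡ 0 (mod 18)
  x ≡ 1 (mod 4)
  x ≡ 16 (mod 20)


Moduli 18, 4, 20 are not pairwise coprime, so CRT works modulo lcm(m_i) when all pairwise compatibility conditions hold.
Pairwise compatibility: gcd(m_i, m_j) must divide a_i - a_j for every pair.
Merge one congruence at a time:
  Start: x ≡ 0 (mod 18).
  Combine with x ≡ 1 (mod 4): gcd(18, 4) = 2, and 1 - 0 = 1 is NOT divisible by 2.
    ⇒ system is inconsistent (no integer solution).

No solution (the system is inconsistent).


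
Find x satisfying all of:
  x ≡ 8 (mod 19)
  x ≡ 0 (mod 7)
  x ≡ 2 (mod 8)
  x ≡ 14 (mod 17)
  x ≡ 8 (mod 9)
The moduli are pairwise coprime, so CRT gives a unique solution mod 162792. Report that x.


Product of moduli M = 19 · 7 · 8 · 17 · 9 = 162792.
Merge one congruence at a time:
  Start: x ≡ 8 (mod 19).
  Combine with x ≡ 0 (mod 7); new modulus lcm = 133.
    Write x = 8 + 19·t and substitute into x ≡ 0 (mod 7): 19·t ≡ 0 − 8 = -8 (mod 7).
    Reduce coefficients mod 7: 5·t ≡ 6 (mod 7).
    The inverse of 5 mod 7 is 3 (since 5·3 = 15 = 2·7 + 1), so t ≡ 3·6 = 18 ≡ 4 (mod 7).
    Then x = 8 + 19·4 = 84, valid modulo lcm(19, 7) = 133: x ≡ 84 (mod 133).
  Combine with x ≡ 2 (mod 8); new modulus lcm = 1064.
    Write x = 84 + 133·t and substitute into x ≡ 2 (mod 8): 133·t ≡ 2 − 84 = -82 (mod 8).
    Reduce coefficients mod 8: 5·t ≡ 6 (mod 8).
    The inverse of 5 mod 8 is 5 (since 5·5 = 25 = 3·8 + 1), so t ≡ 5·6 = 30 ≡ 6 (mod 8).
    Then x = 84 + 133·6 = 882, valid modulo lcm(133, 8) = 1064: x ≡ 882 (mod 1064).
  Combine with x ≡ 14 (mod 17); new modulus lcm = 18088.
    Write x = 882 + 1064·t and substitute into x ≡ 14 (mod 17): 1064·t ≡ 14 − 882 = -868 (mod 17).
    Reduce coefficients mod 17: 10·t ≡ 16 (mod 17).
    The inverse of 10 mod 17 is 12 (since 10·12 = 120 = 7·17 + 1), so t ≡ 12·16 = 192 ≡ 5 (mod 17).
    Then x = 882 + 1064·5 = 6202, valid modulo lcm(1064, 17) = 18088: x ≡ 6202 (mod 18088).
  Combine with x ≡ 8 (mod 9); new modulus lcm = 162792.
    Write x = 6202 + 18088·t and substitute into x ≡ 8 (mod 9): 18088·t ≡ 8 − 6202 = -6194 (mod 9).
    Reduce coefficients mod 9: 7·t ≡ 7 (mod 9).
    The inverse of 7 mod 9 is 4 (since 7·4 = 28 = 3·9 + 1), so t ≡ 4·7 = 28 ≡ 1 (mod 9).
    Then x = 6202 + 18088·1 = 24290, valid modulo lcm(18088, 9) = 162792: x ≡ 24290 (mod 162792).
Verify against each original: 24290 mod 19 = 8, 24290 mod 7 = 0, 24290 mod 8 = 2, 24290 mod 17 = 14, 24290 mod 9 = 8.

x ≡ 24290 (mod 162792).


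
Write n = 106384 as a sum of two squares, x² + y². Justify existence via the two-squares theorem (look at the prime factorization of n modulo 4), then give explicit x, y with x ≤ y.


Step 1: Factor n = 106384 = 2^4 · 61 · 109.
Step 2: Check the mod-4 condition on each prime factor: 2 = 2 (special); 61 ≡ 1 (mod 4), exponent 1; 109 ≡ 1 (mod 4), exponent 1.
All primes ≡ 3 (mod 4) appear to even exponent (or don't appear), so by the two-squares theorem n IS expressible as a sum of two squares.
Step 3: Build a representation. Group n = k² · m with k = 4 and m = 61 · 109 = 6649 (a product of primes ≡ 1 (mod 4)); a representation of m scales to one of n via (k·x)² + (k·y)² = k²(x² + y²). Each prime p ≡ 1 (mod 4) is itself a sum of two squares; find a² by testing p − a² for a perfect square:
  61: 61 − 1² = 60, 61 − 2² = 57, 61 − 3² = 52, 61 − 4² = 45, 61 − 5² = 36 = 6² ⇒ 61 = 5² + 6².
  109: 109 − 1² = 108, 109 − 2² = 105, 109 − 3² = 100 = 10² ⇒ 109 = 3² + 10².
  Combine using the Brahmagupta–Fibonacci identity (a² + b²)(c² + d²) = (ac − bd)² + (ad + bc)² = (ac + bd)² + (ad − bc)²:
  61 · 109 = 6649: from (5² + 6²)(3² + 10²), take (5·3 − 6·10, 5·10 + 6·3) = (15 − 60, 50 + 18) = (-45, 68); dropping signs (only squares matter) gives (45, 68); check 45² + 68² = 2025 + 4624 = 6649 ✓.
  Scale by k = 4: (4·45, 4·68) = (180, 272).
Step 4: Order so x ≤ y and verify: 180² + 272² = 32400 + 73984 = 106384 = n. ✓

n = 106384 = 180² + 272² (one valid representation with x ≤ y).


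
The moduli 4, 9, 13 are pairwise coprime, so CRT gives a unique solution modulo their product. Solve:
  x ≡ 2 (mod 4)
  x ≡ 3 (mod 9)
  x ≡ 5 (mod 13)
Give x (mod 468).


Moduli 4, 9, 13 are pairwise coprime; by CRT there is a unique solution modulo M = 4 · 9 · 13 = 468.
Solve pairwise, accumulating the modulus:
  Start with x ≡ 2 (mod 4).
  Combine with x ≡ 3 (mod 9): since gcd(4, 9) = 1, we get a unique residue mod 36.
    Write x = 2 + 4·t and substitute into x ≡ 3 (mod 9): 4·t ≡ 3 − 2 = 1 (mod 9).
    The inverse of 4 mod 9 is 7 (since 4·7 = 28 = 3·9 + 1), so t ≡ 7·1 = 7 ≡ 7 (mod 9).
    Then x = 2 + 4·7 = 30, valid modulo lcm(4, 9) = 36: x ≡ 30 (mod 36).
  Combine with x ≡ 5 (mod 13): since gcd(36, 13) = 1, we get a unique residue mod 468.
    Write x = 30 + 36·t and substitute into x ≡ 5 (mod 13): 36·t ≡ 5 − 30 = -25 (mod 13).
    Reduce coefficients mod 13: 10·t ≡ 1 (mod 13).
    The inverse of 10 mod 13 is 4 (since 10·4 = 40 = 3·13 + 1), so t ≡ 4·1 = 4 ≡ 4 (mod 13).
    Then x = 30 + 36·4 = 174, valid modulo lcm(36, 13) = 468: x ≡ 174 (mod 468).
Verify: 174 mod 4 = 2 ✓, 174 mod 9 = 3 ✓, 174 mod 13 = 5 ✓.

x ≡ 174 (mod 468).


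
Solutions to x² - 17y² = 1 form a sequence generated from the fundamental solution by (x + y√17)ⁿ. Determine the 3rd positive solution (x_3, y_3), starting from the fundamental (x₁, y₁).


Step 1: Find the fundamental solution (x₁, y₁) of x² - 17y² = 1.
  Expand √17 as a continued fraction. a₀ = ⌊√17⌋ = 4; iterate m_{k+1} = d_k·a_k − m_k, d_{k+1} = (17 − m_{k+1}²)/d_k, a_{k+1} = ⌊(a₀ + m_{k+1})/d_{k+1}⌋ (starting m₀ = 0, d₀ = 1), with convergents p_k = a_k·p_{k-1} + p_{k-2}, q_k = a_k·q_{k-1} + q_{k-2} (p₋₁ = 1, q₋₁ = 0):
  k = 0: a₀ = 4; p₀/q₀ = 4/1; p₀² − 17·q₀² = 16 − 17 = -1.
  k = 1: m = 4, d = 1, a = ⌊(4 + 4)/1⌋ = 8; p/q = (8·4 + 1)/(8·1 + 0) = 33/8; p² − 17·q² = 1089 − 1088 = 1.
  The first convergent with p² − 17·q² = 1 gives the fundamental solution (x₁, y₁) = (33, 8).
Step 2: Apply the recurrence (x_{n+1}, y_{n+1}) = (x₁x_n + 17y₁y_n, x₁y_n + y₁x_n) repeatedly.
  From (x_1, y_1) = (33, 8): x_2 = 33·33 + 17·8·8 = 2177; y_2 = 33·8 + 8·33 = 528.
  From (x_2, y_2) = (2177, 528): x_3 = 33·2177 + 17·8·528 = 143649; y_3 = 33·528 + 8·2177 = 34840.
Step 3: Verify x_3² - 17·y_3² = 20635035201 - 20635035200 = 1 (should be 1). ✓

(x_1, y_1) = (33, 8); (x_3, y_3) = (143649, 34840).


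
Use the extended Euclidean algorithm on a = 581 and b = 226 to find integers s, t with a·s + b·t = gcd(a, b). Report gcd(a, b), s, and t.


Euclidean algorithm on (581, 226) — divide until remainder is 0:
  581 = 2 · 226 + 129
  226 = 1 · 129 + 97
  129 = 1 · 97 + 32
  97 = 3 · 32 + 1
  32 = 32 · 1 + 0
gcd(581, 226) = 1.
Track Bezout coefficients alongside the remainders: start with r₀ = 581 = a·1 + b·0 (s = 1, t = 0) and r₁ = 226 = a·0 + b·1 (s = 0, t = 1); each new remainder r_{k+1} = r_{k-1} − q_k·r_k inherits s_{k+1} = s_{k-1} − q_k·s_k, t_{k+1} = t_{k-1} − q_k·t_k, so r_k = a·s_k + b·t_k at every step:
  q = 2: r = 129, s = 1 − 2·0 = 1, t = 0 − 2·1 = -2  (check: 581·1 + 226·(-2) = 129)
  q = 1: r = 97, s = 0 − 1·1 = -1, t = 1 − 1·(-2) = 3  (check: 581·(-1) + 226·3 = 97)
  q = 1: r = 32, s = 1 − 1·(-1) = 2, t = -2 − 1·3 = -5  (check: 581·2 + 226·(-5) = 32)
  q = 3: r = 1, s = -1 − 3·2 = -7, t = 3 − 3·(-5) = 18  (check: 581·(-7) + 226·18 = 1)
The row with r = 1 (the gcd) gives the Bezout coefficients s = -7, t = 18.
Result: 581 · (-7) + 226 · (18) = 1.

gcd(581, 226) = 1; s = -7, t = 18 (check: 581·(-7) + 226·18 = 1).


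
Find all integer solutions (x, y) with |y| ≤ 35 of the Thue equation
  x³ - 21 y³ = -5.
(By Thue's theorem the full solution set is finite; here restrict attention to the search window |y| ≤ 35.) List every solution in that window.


The equation is x³ - 21y³ = -5. For fixed y, x³ = 21·y³ − 5, so a solution requires the RHS to be a perfect cube.
Strategy: iterate y from -35 to 35, compute RHS = 21·y³ − 5, and check whether it is a (positive or negative) perfect cube.
Check small values of y:
  y = 0: RHS = -5 is not a perfect cube.
  y = 1: RHS = 16 is not a perfect cube.
  y = -1: RHS = -26 is not a perfect cube.
  y = 2: RHS = 163 is not a perfect cube.
  y = -2: RHS = -173 is not a perfect cube.
  y = 3: RHS = 562 is not a perfect cube.
  y = -3: RHS = -572 is not a perfect cube.
Continuing the search up to |y| = 35 finds no solutions either.
No (x, y) in the scanned range satisfies the equation.

No integer solutions with |y| ≤ 35.


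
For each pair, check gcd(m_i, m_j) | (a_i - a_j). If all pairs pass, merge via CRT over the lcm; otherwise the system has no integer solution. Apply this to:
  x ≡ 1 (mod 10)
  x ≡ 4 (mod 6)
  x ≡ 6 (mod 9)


Moduli 10, 6, 9 are not pairwise coprime, so CRT works modulo lcm(m_i) when all pairwise compatibility conditions hold.
Pairwise compatibility: gcd(m_i, m_j) must divide a_i - a_j for every pair.
Merge one congruence at a time:
  Start: x ≡ 1 (mod 10).
  Combine with x ≡ 4 (mod 6): gcd(10, 6) = 2, and 4 - 1 = 3 is NOT divisible by 2.
    ⇒ system is inconsistent (no integer solution).

No solution (the system is inconsistent).


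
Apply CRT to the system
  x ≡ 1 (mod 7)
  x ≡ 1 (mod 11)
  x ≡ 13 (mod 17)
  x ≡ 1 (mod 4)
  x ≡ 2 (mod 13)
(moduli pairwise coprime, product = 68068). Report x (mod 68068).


Product of moduli M = 7 · 11 · 17 · 4 · 13 = 68068.
Merge one congruence at a time:
  Start: x ≡ 1 (mod 7).
  Combine with x ≡ 1 (mod 11); new modulus lcm = 77.
    Write x = 1 + 7·t and substitute into x ≡ 1 (mod 11): 7·t ≡ 1 − 1 = 0 (mod 11).
    The inverse of 7 mod 11 is 8 (since 7·8 = 56 = 5·11 + 1), so t ≡ 8·0 = 0 ≡ 0 (mod 11).
    Then x = 1 + 7·0 = 1, valid modulo lcm(7, 11) = 77: x ≡ 1 (mod 77).
  Combine with x ≡ 13 (mod 17); new modulus lcm = 1309.
    Write x = 1 + 77·t and substitute into x ≡ 13 (mod 17): 77·t ≡ 13 − 1 = 12 (mod 17).
    Reduce coefficients mod 17: 9·t ≡ 12 (mod 17).
    The inverse of 9 mod 17 is 2 (since 9·2 = 18 = 1·17 + 1), so t ≡ 2·12 = 24 ≡ 7 (mod 17).
    Then x = 1 + 77·7 = 540, valid modulo lcm(77, 17) = 1309: x ≡ 540 (mod 1309).
  Combine with x ≡ 1 (mod 4); new modulus lcm = 5236.
    Write x = 540 + 1309·t and substitute into x ≡ 1 (mod 4): 1309·t ≡ 1 − 540 = -539 (mod 4).
    Reduce coefficients mod 4: 1·t ≡ 1 (mod 4).
    So t ≡ 1 (mod 4).
    Then x = 540 + 1309·1 = 1849, valid modulo lcm(1309, 4) = 5236: x ≡ 1849 (mod 5236).
  Combine with x ≡ 2 (mod 13); new modulus lcm = 68068.
    Write x = 1849 + 5236·t and substitute into x ≡ 2 (mod 13): 5236·t ≡ 2 − 1849 = -1847 (mod 13).
    Reduce coefficients mod 13: 10·t ≡ 12 (mod 13).
    The inverse of 10 mod 13 is 4 (since 10·4 = 40 = 3·13 + 1), so t ≡ 4·12 = 48 ≡ 9 (mod 13).
    Then x = 1849 + 5236·9 = 48973, valid modulo lcm(5236, 13) = 68068: x ≡ 48973 (mod 68068).
Verify against each original: 48973 mod 7 = 1, 48973 mod 11 = 1, 48973 mod 17 = 13, 48973 mod 4 = 1, 48973 mod 13 = 2.

x ≡ 48973 (mod 68068).


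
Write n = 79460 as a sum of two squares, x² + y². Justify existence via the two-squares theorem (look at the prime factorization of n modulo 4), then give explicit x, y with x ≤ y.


Step 1: Factor n = 79460 = 2^2 · 5 · 29 · 137.
Step 2: Check the mod-4 condition on each prime factor: 2 = 2 (special); 5 ≡ 1 (mod 4), exponent 1; 29 ≡ 1 (mod 4), exponent 1; 137 ≡ 1 (mod 4), exponent 1.
All primes ≡ 3 (mod 4) appear to even exponent (or don't appear), so by the two-squares theorem n IS expressible as a sum of two squares.
Step 3: Build a representation. Group n = k² · m with k = 2 and m = 5 · 29 · 137 = 19865 (a product of primes ≡ 1 (mod 4)); a representation of m scales to one of n via (k·x)² + (k·y)² = k²(x² + y²). Each prime p ≡ 1 (mod 4) is itself a sum of two squares; find a² by testing p − a² for a perfect square:
  5: 5 − 1² = 4 = 2² ⇒ 5 = 1² + 2².
  29: 29 − 1² = 28, 29 − 2² = 25 = 5² ⇒ 29 = 2² + 5².
  137: 137 − 1² = 136, 137 − 2² = 133, 137 − 3² = 128, 137 − 4² = 121 = 11² ⇒ 137 = 4² + 11².
  Combine using the Brahmagupta–Fibonacci identity (a² + b²)(c² + d²) = (ac − bd)² + (ad + bc)² = (ac + bd)² + (ad − bc)²:
  5 · 29 = 145: from (1² + 2²)(2² + 5²), take (1·2 − 2·5, 1·5 + 2·2) = (2 − 10, 5 + 4) = (-8, 9); dropping signs (only squares matter) gives (8, 9); check 8² + 9² = 64 + 81 = 145 ✓.
  145 · 137 = 19865: from (8² + 9²)(4² + 11²), take (8·4 − 9·11, 8·11 + 9·4) = (32 − 99, 88 + 36) = (-67, 124); dropping signs (only squares matter) gives (67, 124); check 67² + 124² = 4489 + 15376 = 19865 ✓.
  Scale by k = 2: (2·67, 2·124) = (134, 248).
Step 4: Order so x ≤ y and verify: 134² + 248² = 17956 + 61504 = 79460 = n. ✓

n = 79460 = 134² + 248² (one valid representation with x ≤ y).


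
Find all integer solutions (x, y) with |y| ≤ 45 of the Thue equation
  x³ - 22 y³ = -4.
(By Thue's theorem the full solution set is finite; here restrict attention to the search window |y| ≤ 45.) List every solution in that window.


The equation is x³ - 22y³ = -4. For fixed y, x³ = 22·y³ − 4, so a solution requires the RHS to be a perfect cube.
Strategy: iterate y from -45 to 45, compute RHS = 22·y³ − 4, and check whether it is a (positive or negative) perfect cube.
Check small values of y:
  y = 0: RHS = -4 is not a perfect cube.
  y = 1: RHS = 18 is not a perfect cube.
  y = -1: RHS = -26 is not a perfect cube.
  y = 2: RHS = 172 is not a perfect cube.
  y = -2: RHS = -180 is not a perfect cube.
  y = 3: RHS = 590 is not a perfect cube.
  y = -3: RHS = -598 is not a perfect cube.
Continuing the search up to |y| = 45 finds no solutions either.
No (x, y) in the scanned range satisfies the equation.

No integer solutions with |y| ≤ 45.


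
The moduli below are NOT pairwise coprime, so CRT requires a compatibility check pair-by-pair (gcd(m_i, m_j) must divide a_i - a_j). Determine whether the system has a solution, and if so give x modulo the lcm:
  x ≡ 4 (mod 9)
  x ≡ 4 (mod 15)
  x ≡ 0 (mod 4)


Moduli 9, 15, 4 are not pairwise coprime, so CRT works modulo lcm(m_i) when all pairwise compatibility conditions hold.
Pairwise compatibility: gcd(m_i, m_j) must divide a_i - a_j for every pair.
Merge one congruence at a time:
  Start: x ≡ 4 (mod 9).
  Combine with x ≡ 4 (mod 15): gcd(9, 15) = 3; 4 - 4 = 0, which IS divisible by 3, so compatible.
    Write x = 4 + 9·t and substitute into x ≡ 4 (mod 15): 9·t ≡ 4 − 4 = 0 (mod 15).
    Divide the congruence (and modulus) by g = 3: 3·t ≡ 0 (mod 5).
    The inverse of 3 mod 5 is 2 (since 3·2 = 6 = 1·5 + 1), so t ≡ 2·0 = 0 ≡ 0 (mod 5).
    Then x = 4 + 9·0 = 4, valid modulo lcm(9, 15) = 45: x ≡ 4 (mod 45).
  Combine with x ≡ 0 (mod 4): gcd(45, 4) = 1; 0 - 4 = -4, which IS divisible by 1, so compatible.
    Write x = 4 + 45·t and substitute into x ≡ 0 (mod 4): 45·t ≡ 0 − 4 = -4 (mod 4).
    Reduce coefficients mod 4: 1·t ≡ 0 (mod 4).
    So t ≡ 0 (mod 4).
    Then x = 4 + 45·0 = 4, valid modulo lcm(45, 4) = 180: x ≡ 4 (mod 180).
Verify: 4 mod 9 = 4, 4 mod 15 = 4, 4 mod 4 = 0.

x ≡ 4 (mod 180).


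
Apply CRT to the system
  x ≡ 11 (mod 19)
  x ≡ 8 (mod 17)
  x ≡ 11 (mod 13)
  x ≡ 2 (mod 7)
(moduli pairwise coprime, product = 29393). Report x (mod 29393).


Product of moduli M = 19 · 17 · 13 · 7 = 29393.
Merge one congruence at a time:
  Start: x ≡ 11 (mod 19).
  Combine with x ≡ 8 (mod 17); new modulus lcm = 323.
    Write x = 11 + 19·t and substitute into x ≡ 8 (mod 17): 19·t ≡ 8 − 11 = -3 (mod 17).
    Reduce coefficients mod 17: 2·t ≡ 14 (mod 17).
    The inverse of 2 mod 17 is 9 (since 2·9 = 18 = 1·17 + 1), so t ≡ 9·14 = 126 ≡ 7 (mod 17).
    Then x = 11 + 19·7 = 144, valid modulo lcm(19, 17) = 323: x ≡ 144 (mod 323).
  Combine with x ≡ 11 (mod 13); new modulus lcm = 4199.
    Write x = 144 + 323·t and substitute into x ≡ 11 (mod 13): 323·t ≡ 11 − 144 = -133 (mod 13).
    Reduce coefficients mod 13: 11·t ≡ 10 (mod 13).
    The inverse of 11 mod 13 is 6 (since 11·6 = 66 = 5·13 + 1), so t ≡ 6·10 = 60 ≡ 8 (mod 13).
    Then x = 144 + 323·8 = 2728, valid modulo lcm(323, 13) = 4199: x ≡ 2728 (mod 4199).
  Combine with x ≡ 2 (mod 7); new modulus lcm = 29393.
    Write x = 2728 + 4199·t and substitute into x ≡ 2 (mod 7): 4199·t ≡ 2 − 2728 = -2726 (mod 7).
    Reduce coefficients mod 7: 6·t ≡ 4 (mod 7).
    The inverse of 6 mod 7 is 6 (since 6·6 = 36 = 5·7 + 1), so t ≡ 6·4 = 24 ≡ 3 (mod 7).
    Then x = 2728 + 4199·3 = 15325, valid modulo lcm(4199, 7) = 29393: x ≡ 15325 (mod 29393).
Verify against each original: 15325 mod 19 = 11, 15325 mod 17 = 8, 15325 mod 13 = 11, 15325 mod 7 = 2.

x ≡ 15325 (mod 29393).


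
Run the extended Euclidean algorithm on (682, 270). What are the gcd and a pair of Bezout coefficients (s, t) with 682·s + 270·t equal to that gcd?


Euclidean algorithm on (682, 270) — divide until remainder is 0:
  682 = 2 · 270 + 142
  270 = 1 · 142 + 128
  142 = 1 · 128 + 14
  128 = 9 · 14 + 2
  14 = 7 · 2 + 0
gcd(682, 270) = 2.
Track Bezout coefficients alongside the remainders: start with r₀ = 682 = a·1 + b·0 (s = 1, t = 0) and r₁ = 270 = a·0 + b·1 (s = 0, t = 1); each new remainder r_{k+1} = r_{k-1} − q_k·r_k inherits s_{k+1} = s_{k-1} − q_k·s_k, t_{k+1} = t_{k-1} − q_k·t_k, so r_k = a·s_k + b·t_k at every step:
  q = 2: r = 142, s = 1 − 2·0 = 1, t = 0 − 2·1 = -2  (check: 682·1 + 270·(-2) = 142)
  q = 1: r = 128, s = 0 − 1·1 = -1, t = 1 − 1·(-2) = 3  (check: 682·(-1) + 270·3 = 128)
  q = 1: r = 14, s = 1 − 1·(-1) = 2, t = -2 − 1·3 = -5  (check: 682·2 + 270·(-5) = 14)
  q = 9: r = 2, s = -1 − 9·2 = -19, t = 3 − 9·(-5) = 48  (check: 682·(-19) + 270·48 = 2)
The row with r = 2 (the gcd) gives the Bezout coefficients s = -19, t = 48.
Result: 682 · (-19) + 270 · (48) = 2.

gcd(682, 270) = 2; s = -19, t = 48 (check: 682·(-19) + 270·48 = 2).


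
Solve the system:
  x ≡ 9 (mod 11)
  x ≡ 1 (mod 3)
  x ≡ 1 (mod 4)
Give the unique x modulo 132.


Moduli 11, 3, 4 are pairwise coprime; by CRT there is a unique solution modulo M = 11 · 3 · 4 = 132.
Solve pairwise, accumulating the modulus:
  Start with x ≡ 9 (mod 11).
  Combine with x ≡ 1 (mod 3): since gcd(11, 3) = 1, we get a unique residue mod 33.
    Write x = 9 + 11·t and substitute into x ≡ 1 (mod 3): 11·t ≡ 1 − 9 = -8 (mod 3).
    Reduce coefficients mod 3: 2·t ≡ 1 (mod 3).
    The inverse of 2 mod 3 is 2 (since 2·2 = 4 = 1·3 + 1), so t ≡ 2·1 = 2 ≡ 2 (mod 3).
    Then x = 9 + 11·2 = 31, valid modulo lcm(11, 3) = 33: x ≡ 31 (mod 33).
  Combine with x ≡ 1 (mod 4): since gcd(33, 4) = 1, we get a unique residue mod 132.
    Write x = 31 + 33·t and substitute into x ≡ 1 (mod 4): 33·t ≡ 1 − 31 = -30 (mod 4).
    Reduce coefficients mod 4: 1·t ≡ 2 (mod 4).
    So t ≡ 2 (mod 4).
    Then x = 31 + 33·2 = 97, valid modulo lcm(33, 4) = 132: x ≡ 97 (mod 132).
Verify: 97 mod 11 = 9 ✓, 97 mod 3 = 1 ✓, 97 mod 4 = 1 ✓.

x ≡ 97 (mod 132).


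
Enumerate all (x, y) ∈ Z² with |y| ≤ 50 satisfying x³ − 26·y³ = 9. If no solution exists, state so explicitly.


The equation is x³ - 26y³ = 9. For fixed y, x³ = 26·y³ + 9, so a solution requires the RHS to be a perfect cube.
Strategy: iterate y from -50 to 50, compute RHS = 26·y³ + 9, and check whether it is a (positive or negative) perfect cube.
Check small values of y:
  y = 0: RHS = 9 is not a perfect cube.
  y = 1: RHS = 35 is not a perfect cube.
  y = -1: RHS = -17 is not a perfect cube.
  y = 2: RHS = 217 is not a perfect cube.
  y = -2: RHS = -199 is not a perfect cube.
  y = 3: RHS = 711 is not a perfect cube.
  y = -3: RHS = -693 is not a perfect cube.
Continuing the search up to |y| = 50 finds no solutions either.
No (x, y) in the scanned range satisfies the equation.

No integer solutions with |y| ≤ 50.


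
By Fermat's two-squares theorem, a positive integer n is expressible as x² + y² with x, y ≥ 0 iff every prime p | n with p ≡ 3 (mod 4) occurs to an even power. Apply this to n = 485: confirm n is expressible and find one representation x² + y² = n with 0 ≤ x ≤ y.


Step 1: Factor n = 485 = 5 · 97.
Step 2: Check the mod-4 condition on each prime factor: 5 ≡ 1 (mod 4), exponent 1; 97 ≡ 1 (mod 4), exponent 1.
All primes ≡ 3 (mod 4) appear to even exponent (or don't appear), so by the two-squares theorem n IS expressible as a sum of two squares.
Step 3: Build a representation. Here n = 5 · 97 is a product of primes ≡ 1 (mod 4). Each prime p ≡ 1 (mod 4) is itself a sum of two squares; find a² by testing p − a² for a perfect square:
  5: 5 − 1² = 4 = 2² ⇒ 5 = 1² + 2².
  97: 97 − 1² = 96, 97 − 2² = 93, 97 − 3² = 88, 97 − 4² = 81 = 9² ⇒ 97 = 4² + 9².
  Combine using the Brahmagupta–Fibonacci identity (a² + b²)(c² + d²) = (ac − bd)² + (ad + bc)² = (ac + bd)² + (ad − bc)²:
  5 · 97 = 485: from (1² + 2²)(4² + 9²), take (1·4 − 2·9, 1·9 + 2·4) = (4 − 18, 9 + 8) = (-14, 17); dropping signs (only squares matter) gives (14, 17); check 14² + 17² = 196 + 289 = 485 ✓.
Step 4: Order so x ≤ y and verify: 14² + 17² = 196 + 289 = 485 = n. ✓

n = 485 = 14² + 17² (one valid representation with x ≤ y).
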